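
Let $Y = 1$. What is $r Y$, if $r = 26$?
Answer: $26$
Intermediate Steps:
$r Y = 26 \cdot 1 = 26$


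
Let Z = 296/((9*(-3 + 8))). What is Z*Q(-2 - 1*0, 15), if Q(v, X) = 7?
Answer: 2072/45 ≈ 46.044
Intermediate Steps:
Z = 296/45 (Z = 296/((9*5)) = 296/45 ≈ 6.5778)
Z*Q(-2 - 1*0, 15) = (296/45)*7 = 2072/45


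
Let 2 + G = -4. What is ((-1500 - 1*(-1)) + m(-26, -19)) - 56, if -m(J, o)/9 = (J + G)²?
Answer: -10771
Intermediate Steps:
G = -6 (G = -2 - 4 = -6)
m(J, o) = -9*(-6 + J)² (m(J, o) = -9*(J - 6)² = -9*(-6 + J)²)
((-1500 - 1*(-1)) + m(-26, -19)) - 56 = ((-1500 - 1*(-1)) - 9*(-6 - 26)²) - 56 = ((-1500 + 1) - 9*(-32)²) - 56 = (-1499 - 9*1024) - 56 = (-1499 - 9216) - 56 = -10715 - 56 = -10771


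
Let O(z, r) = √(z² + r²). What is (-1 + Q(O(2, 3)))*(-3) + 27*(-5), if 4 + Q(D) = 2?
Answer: -126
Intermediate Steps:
O(z, r) = √(r² + z²)
Q(D) = -2 (Q(D) = -4 + 2 = -2)
(-1 + Q(O(2, 3)))*(-3) + 27*(-5) = (-1 - 2)*(-3) + 27*(-5) = -3*(-3) - 135 = 9 - 135 = -126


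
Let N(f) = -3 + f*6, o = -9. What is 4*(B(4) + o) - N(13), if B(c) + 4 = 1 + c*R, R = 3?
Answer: -75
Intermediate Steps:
B(c) = -3 + 3*c (B(c) = -4 + (1 + c*3) = -4 + (1 + 3*c) = -3 + 3*c)
N(f) = -3 + 6*f
4*(B(4) + o) - N(13) = 4*((-3 + 3*4) - 9) - (-3 + 6*13) = 4*((-3 + 12) - 9) - (-3 + 78) = 4*(9 - 9) - 1*75 = 4*0 - 75 = 0 - 75 = -75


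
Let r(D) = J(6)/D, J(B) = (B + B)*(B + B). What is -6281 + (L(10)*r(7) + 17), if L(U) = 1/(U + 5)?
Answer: -219192/35 ≈ -6262.6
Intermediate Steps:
J(B) = 4*B**2 (J(B) = (2*B)*(2*B) = 4*B**2)
L(U) = 1/(5 + U)
r(D) = 144/D (r(D) = (4*6**2)/D = (4*36)/D = 144/D)
-6281 + (L(10)*r(7) + 17) = -6281 + ((144/7)/(5 + 10) + 17) = -6281 + ((144*(1/7))/15 + 17) = -6281 + ((1/15)*(144/7) + 17) = -6281 + (48/35 + 17) = -6281 + 643/35 = -219192/35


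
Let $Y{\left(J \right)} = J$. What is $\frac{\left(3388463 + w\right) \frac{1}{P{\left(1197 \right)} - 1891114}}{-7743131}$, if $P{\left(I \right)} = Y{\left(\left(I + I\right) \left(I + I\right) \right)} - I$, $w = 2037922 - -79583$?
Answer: $- \frac{5505968}{29725299174175} \approx -1.8523 \cdot 10^{-7}$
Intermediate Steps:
$w = 2117505$ ($w = 2037922 + 79583 = 2117505$)
$P{\left(I \right)} = - I + 4 I^{2}$ ($P{\left(I \right)} = \left(I + I\right) \left(I + I\right) - I = 2 I 2 I - I = 4 I^{2} - I = - I + 4 I^{2}$)
$\frac{\left(3388463 + w\right) \frac{1}{P{\left(1197 \right)} - 1891114}}{-7743131} = \frac{\left(3388463 + 2117505\right) \frac{1}{1197 \left(-1 + 4 \cdot 1197\right) - 1891114}}{-7743131} = \frac{5505968}{1197 \left(-1 + 4788\right) - 1891114} \left(- \frac{1}{7743131}\right) = \frac{5505968}{1197 \cdot 4787 - 1891114} \left(- \frac{1}{7743131}\right) = \frac{5505968}{5730039 - 1891114} \left(- \frac{1}{7743131}\right) = \frac{5505968}{3838925} \left(- \frac{1}{7743131}\right) = - \frac{5505968}{29725299174175}$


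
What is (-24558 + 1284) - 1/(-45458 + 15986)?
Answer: -685931327/29472 ≈ -23274.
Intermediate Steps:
(-24558 + 1284) - 1/(-45458 + 15986) = -23274 - 1/(-29472) = -23274 - 1*(-1/29472) = -23274 + 1/29472 = -685931327/29472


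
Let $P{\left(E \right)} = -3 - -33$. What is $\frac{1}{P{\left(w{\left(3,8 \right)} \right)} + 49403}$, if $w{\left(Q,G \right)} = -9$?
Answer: $\frac{1}{49433} \approx 2.0229 \cdot 10^{-5}$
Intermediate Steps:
$P{\left(E \right)} = 30$ ($P{\left(E \right)} = -3 + 33 = 30$)
$\frac{1}{P{\left(w{\left(3,8 \right)} \right)} + 49403} = \frac{1}{30 + 49403} = \frac{1}{49433}$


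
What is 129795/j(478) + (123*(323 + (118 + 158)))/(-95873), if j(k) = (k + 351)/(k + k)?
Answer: 11896246171227/79478717 ≈ 1.4968e+5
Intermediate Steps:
j(k) = (351 + k)/(2*k) (j(k) = (351 + k)/((2*k)) = (351 + k)*(1/(2*k)) = (351 + k)/(2*k))
129795/j(478) + (123*(323 + (118 + 158)))/(-95873) = 129795/(((½)*(351 + 478)/478)) + (123*(323 + (118 + 158)))/(-95873) = 129795/(((½)*(1/478)*829)) + (123*(323 + 276))*(-1/95873) = 129795/(829/956) + (123*599)*(-1/95873) = 129795*(956/829) + 73677*(-1/95873) = 124084020/829 - 73677/95873 = 11896246171227/79478717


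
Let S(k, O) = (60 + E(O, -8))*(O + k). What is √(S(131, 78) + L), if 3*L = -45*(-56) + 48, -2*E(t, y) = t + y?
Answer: √6081 ≈ 77.981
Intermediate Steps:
E(t, y) = -t/2 - y/2 (E(t, y) = -(t + y)/2 = -t/2 - y/2)
S(k, O) = (64 - O/2)*(O + k) (S(k, O) = (60 + (-O/2 - ½*(-8)))*(O + k) = (60 + (-O/2 + 4))*(O + k) = (60 + (4 - O/2))*(O + k) = (64 - O/2)*(O + k))
L = 856 (L = (-45*(-56) + 48)/3 = (2520 + 48)/3 = (⅓)*2568 = 856)
√(S(131, 78) + L) = √((64*78 + 64*131 - ½*78² - ½*78*131) + 856) = √((4992 + 8384 - ½*6084 - 5109) + 856) = √((4992 + 8384 - 3042 - 5109) + 856) = √(5225 + 856) = √6081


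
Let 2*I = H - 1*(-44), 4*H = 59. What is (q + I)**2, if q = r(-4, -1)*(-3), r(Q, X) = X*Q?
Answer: 19321/64 ≈ 301.89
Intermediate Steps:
H = 59/4 (H = (1/4)*59 = 59/4 ≈ 14.750)
r(Q, X) = Q*X
I = 235/8 (I = (59/4 - 1*(-44))/2 = (59/4 + 44)/2 = (1/2)*(235/4) = 235/8 ≈ 29.375)
q = -12 (q = -4*(-1)*(-3) = 4*(-3) = -12)
(q + I)**2 = (-12 + 235/8)**2 = (139/8)**2 = 19321/64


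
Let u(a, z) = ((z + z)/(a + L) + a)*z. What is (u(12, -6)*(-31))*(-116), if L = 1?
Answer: -3106944/13 ≈ -2.3900e+5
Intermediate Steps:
u(a, z) = z*(a + 2*z/(1 + a)) (u(a, z) = ((z + z)/(a + 1) + a)*z = ((2*z)/(1 + a) + a)*z = (2*z/(1 + a) + a)*z = (a + 2*z/(1 + a))*z = z*(a + 2*z/(1 + a)))
(u(12, -6)*(-31))*(-116) = (-6*(12 + 12² + 2*(-6))/(1 + 12)*(-31))*(-116) = (-6*(12 + 144 - 12)/13*(-31))*(-116) = (-6*1/13*144*(-31))*(-116) = -864/13*(-31)*(-116) = (26784/13)*(-116) = -3106944/13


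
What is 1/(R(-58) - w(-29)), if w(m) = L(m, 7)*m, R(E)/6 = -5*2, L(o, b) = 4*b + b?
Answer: 1/955 ≈ 0.0010471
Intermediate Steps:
L(o, b) = 5*b
R(E) = -60 (R(E) = 6*(-5*2) = 6*(-10) = -60)
w(m) = 35*m (w(m) = (5*7)*m = 35*m)
1/(R(-58) - w(-29)) = 1/(-60 - 35*(-29)) = 1/(-60 - 1*(-1015)) = 1/(-60 + 1015) = 1/955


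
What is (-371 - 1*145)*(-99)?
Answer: 51084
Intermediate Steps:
(-371 - 1*145)*(-99) = (-371 - 145)*(-99) = -516*(-99) = 51084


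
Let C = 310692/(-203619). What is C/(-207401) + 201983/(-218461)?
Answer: -2843277538273755/3075259783755653 ≈ -0.92457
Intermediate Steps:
C = -103564/67873 (C = 310692*(-1/203619) = -103564/67873 ≈ -1.5259)
C/(-207401) + 201983/(-218461) = -103564/67873/(-207401) + 201983/(-218461) = -103564/67873*(-1/207401) + 201983*(-1/218461) = 103564/14076928073 - 201983/218461 = -2843277538273755/3075259783755653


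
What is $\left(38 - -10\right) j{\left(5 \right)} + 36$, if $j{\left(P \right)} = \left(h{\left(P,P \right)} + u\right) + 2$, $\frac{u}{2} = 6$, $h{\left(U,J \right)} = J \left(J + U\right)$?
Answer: $3108$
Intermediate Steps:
$u = 12$ ($u = 2 \cdot 6 = 12$)
$j{\left(P \right)} = 14 + 2 P^{2}$ ($j{\left(P \right)} = \left(P \left(P + P\right) + 12\right) + 2 = \left(P 2 P + 12\right) + 2 = \left(2 P^{2} + 12\right) + 2 = \left(12 + 2 P^{2}\right) + 2 = 14 + 2 P^{2}$)
$\left(38 - -10\right) j{\left(5 \right)} + 36 = \left(38 - -10\right) \left(14 + 2 \cdot 5^{2}\right) + 36 = \left(38 + 10\right) \left(14 + 2 \cdot 25\right) + 36 = 48 \left(14 + 50\right) + 36 = 48 \cdot 64 + 36 = 3072 + 36 = 3108$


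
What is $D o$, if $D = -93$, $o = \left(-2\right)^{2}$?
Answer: $-372$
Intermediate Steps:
$o = 4$
$D o = \left(-93\right) 4 = -372$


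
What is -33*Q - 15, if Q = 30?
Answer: -1005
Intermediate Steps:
-33*Q - 15 = -33*30 - 15 = -990 - 15 = -1005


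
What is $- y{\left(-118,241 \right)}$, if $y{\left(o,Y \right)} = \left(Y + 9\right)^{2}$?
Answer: $-62500$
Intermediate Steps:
$y{\left(o,Y \right)} = \left(9 + Y\right)^{2}$
$- y{\left(-118,241 \right)} = - \left(9 + 241\right)^{2} = - 250^{2} = \left(-1\right) 62500 = -62500$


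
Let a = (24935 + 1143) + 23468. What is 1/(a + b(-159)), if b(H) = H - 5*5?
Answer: 1/49362 ≈ 2.0259e-5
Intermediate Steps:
b(H) = -25 + H (b(H) = H - 25 = -25 + H)
a = 49546 (a = 26078 + 23468 = 49546)
1/(a + b(-159)) = 1/(49546 + (-25 - 159)) = 1/(49546 - 184) = 1/49362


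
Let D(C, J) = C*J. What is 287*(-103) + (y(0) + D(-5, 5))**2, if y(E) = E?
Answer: -28936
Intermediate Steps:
287*(-103) + (y(0) + D(-5, 5))**2 = 287*(-103) + (0 - 5*5)**2 = -29561 + (0 - 25)**2 = -29561 + (-25)**2 = -29561 + 625 = -28936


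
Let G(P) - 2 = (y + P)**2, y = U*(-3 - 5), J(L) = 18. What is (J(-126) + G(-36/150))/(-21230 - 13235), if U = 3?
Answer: -379736/21540625 ≈ -0.017629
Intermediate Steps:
y = -24 (y = 3*(-3 - 5) = 3*(-8) = -24)
G(P) = 2 + (-24 + P)**2
(J(-126) + G(-36/150))/(-21230 - 13235) = (18 + (2 + (-24 - 36/150)**2))/(-21230 - 13235) = (18 + (2 + (-24 - 36*1/150)**2))/(-34465) = (18 + (2 + (-24 - 6/25)**2))*(-1/34465) = (18 + (2 + (-606/25)**2))*(-1/34465) = (18 + (2 + 367236/625))*(-1/34465) = (18 + 368486/625)*(-1/34465) = (379736/625)*(-1/34465) = -379736/21540625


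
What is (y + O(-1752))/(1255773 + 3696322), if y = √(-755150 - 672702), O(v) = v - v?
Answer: 2*I*√356963/4952095 ≈ 0.0002413*I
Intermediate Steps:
O(v) = 0
y = 2*I*√356963 (y = √(-1427852) = 2*I*√356963 ≈ 1194.9*I)
(y + O(-1752))/(1255773 + 3696322) = (2*I*√356963 + 0)/(1255773 + 3696322) = (2*I*√356963)/4952095 = (2*I*√356963)*(1/4952095) = 2*I*√356963/4952095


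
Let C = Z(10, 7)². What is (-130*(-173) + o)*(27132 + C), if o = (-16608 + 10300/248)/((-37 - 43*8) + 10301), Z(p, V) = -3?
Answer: 375393209302539/615040 ≈ 6.1036e+8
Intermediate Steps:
o = -1027121/615040 (o = (-16608 + 10300*(1/248))/((-37 - 344) + 10301) = (-16608 + 2575/62)/(-381 + 10301) = -1027121/62/9920 = -1027121/62*1/9920 = -1027121/615040 ≈ -1.6700)
C = 9 (C = (-3)² = 9)
(-130*(-173) + o)*(27132 + C) = (-130*(-173) - 1027121/615040)*(27132 + 9) = (22490 - 1027121/615040)*27141 = (13831222479/615040)*27141 = 375393209302539/615040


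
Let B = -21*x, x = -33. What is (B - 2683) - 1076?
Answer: -3066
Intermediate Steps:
B = 693 (B = -21*(-33) = 693)
(B - 2683) - 1076 = (693 - 2683) - 1076 = -1990 - 1076 = -3066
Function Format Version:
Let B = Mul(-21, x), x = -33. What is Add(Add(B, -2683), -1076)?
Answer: -3066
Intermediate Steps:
B = 693 (B = Mul(-21, -33) = 693)
Add(Add(B, -2683), -1076) = Add(Add(693, -2683), -1076) = Add(-1990, -1076) = -3066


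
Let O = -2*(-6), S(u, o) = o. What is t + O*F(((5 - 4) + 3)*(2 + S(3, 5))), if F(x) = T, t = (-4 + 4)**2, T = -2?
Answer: -24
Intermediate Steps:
t = 0 (t = 0**2 = 0)
F(x) = -2
O = 12
t + O*F(((5 - 4) + 3)*(2 + S(3, 5))) = 0 + 12*(-2) = 0 - 24 = -24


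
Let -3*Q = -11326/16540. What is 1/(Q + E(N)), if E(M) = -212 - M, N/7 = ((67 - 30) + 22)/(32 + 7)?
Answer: -322530/71718251 ≈ -0.0044972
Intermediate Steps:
Q = 5663/24810 (Q = -(-11326)/(3*16540) = -⅓*(-5663/8270) = 5663/24810 ≈ 0.22825)
N = 413/39 (N = 7*(((67 - 30) + 22)/(32 + 7)) = 7*((37 + 22)/39) = 7*(59*(1/39)) = 7*(59/39) = 413/39 ≈ 10.590)
1/(Q + E(N)) = 1/(5663/24810 + (-212 - 1*413/39)) = 1/(5663/24810 + (-212 - 413/39)) = 1/(5663/24810 - 8681/39) = 1/(-71718251/322530) = -322530/71718251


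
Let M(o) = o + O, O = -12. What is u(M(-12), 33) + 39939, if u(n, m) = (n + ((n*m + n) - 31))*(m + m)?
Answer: -17547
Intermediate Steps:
M(o) = -12 + o (M(o) = o - 12 = -12 + o)
u(n, m) = 2*m*(-31 + 2*n + m*n) (u(n, m) = (n + ((m*n + n) - 31))*(2*m) = (n + ((n + m*n) - 31))*(2*m) = (n + (-31 + n + m*n))*(2*m) = (-31 + 2*n + m*n)*(2*m) = 2*m*(-31 + 2*n + m*n))
u(M(-12), 33) + 39939 = 2*33*(-31 + 2*(-12 - 12) + 33*(-12 - 12)) + 39939 = 2*33*(-31 + 2*(-24) + 33*(-24)) + 39939 = 2*33*(-31 - 48 - 792) + 39939 = 2*33*(-871) + 39939 = -57486 + 39939 = -17547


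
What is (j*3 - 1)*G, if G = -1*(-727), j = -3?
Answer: -7270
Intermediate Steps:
G = 727
(j*3 - 1)*G = (-3*3 - 1)*727 = (-9 - 1)*727 = -10*727 = -7270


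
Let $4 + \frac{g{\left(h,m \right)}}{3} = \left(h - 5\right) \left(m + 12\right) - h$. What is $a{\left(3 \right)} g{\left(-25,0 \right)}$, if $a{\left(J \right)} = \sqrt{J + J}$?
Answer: $- 1017 \sqrt{6} \approx -2491.1$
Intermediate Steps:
$a{\left(J \right)} = \sqrt{2} \sqrt{J}$ ($a{\left(J \right)} = \sqrt{2 J} = \sqrt{2} \sqrt{J}$)
$g{\left(h,m \right)} = -12 - 3 h + 3 \left(-5 + h\right) \left(12 + m\right)$ ($g{\left(h,m \right)} = -12 + 3 \left(\left(h - 5\right) \left(m + 12\right) - h\right) = -12 + 3 \left(\left(-5 + h\right) \left(12 + m\right) - h\right) = -12 + 3 \left(- h + \left(-5 + h\right) \left(12 + m\right)\right) = -12 - \left(3 h - 3 \left(-5 + h\right) \left(12 + m\right)\right) = -12 - 3 h + 3 \left(-5 + h\right) \left(12 + m\right)$)
$a{\left(3 \right)} g{\left(-25,0 \right)} = \sqrt{2} \sqrt{3} \left(-192 - 0 + 33 \left(-25\right) + 3 \left(-25\right) 0\right) = \sqrt{6} \left(-192 + 0 - 825 + 0\right) = \sqrt{6} \left(-1017\right) = - 1017 \sqrt{6}$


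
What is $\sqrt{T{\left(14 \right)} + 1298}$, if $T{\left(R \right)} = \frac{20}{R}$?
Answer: $\frac{2 \sqrt{15918}}{7} \approx 36.048$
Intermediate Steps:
$\sqrt{T{\left(14 \right)} + 1298} = \sqrt{\frac{20}{14} + 1298} = \sqrt{20 \cdot \frac{1}{14} + 1298} = \sqrt{\frac{10}{7} + 1298} = \sqrt{\frac{9096}{7}} = \frac{2 \sqrt{15918}}{7}$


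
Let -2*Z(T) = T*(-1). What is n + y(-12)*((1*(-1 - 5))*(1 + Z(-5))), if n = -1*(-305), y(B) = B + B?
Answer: 89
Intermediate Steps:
y(B) = 2*B
Z(T) = T/2 (Z(T) = -T*(-1)/2 = -(-1)*T/2 = T/2)
n = 305
n + y(-12)*((1*(-1 - 5))*(1 + Z(-5))) = 305 + (2*(-12))*((1*(-1 - 5))*(1 + (½)*(-5))) = 305 - 24*1*(-6)*(1 - 5/2) = 305 - (-144)*(-3)/2 = 305 - 24*9 = 305 - 216 = 89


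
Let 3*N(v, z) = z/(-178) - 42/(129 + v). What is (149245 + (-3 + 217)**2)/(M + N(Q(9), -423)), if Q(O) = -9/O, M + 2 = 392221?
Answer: 14427968/29014069 ≈ 0.49727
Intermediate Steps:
M = 392219 (M = -2 + 392221 = 392219)
N(v, z) = -14/(129 + v) - z/534 (N(v, z) = (z/(-178) - 42/(129 + v))/3 = (z*(-1/178) - 42/(129 + v))/3 = (-z/178 - 42/(129 + v))/3 = (-42/(129 + v) - z/178)/3 = -14/(129 + v) - z/534)
(149245 + (-3 + 217)**2)/(M + N(Q(9), -423)) = (149245 + (-3 + 217)**2)/(392219 + (-7476 - 129*(-423) - 1*(-9/9)*(-423))/(534*(129 - 9/9))) = (149245 + 214**2)/(392219 + (-7476 + 54567 - 1*(-9*1/9)*(-423))/(534*(129 - 9*1/9))) = (149245 + 45796)/(392219 + (-7476 + 54567 - 1*(-1)*(-423))/(534*(129 - 1))) = 195041/(392219 + (1/534)*(-7476 + 54567 - 423)/128) = 195041/(392219 + (1/534)*(1/128)*46668) = 195041/(392219 + 3889/5696) = 195041/(2234083313/5696) = 195041*(5696/2234083313) = 14427968/29014069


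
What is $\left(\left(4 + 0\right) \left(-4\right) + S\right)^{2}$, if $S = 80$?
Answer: $4096$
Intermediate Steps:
$\left(\left(4 + 0\right) \left(-4\right) + S\right)^{2} = \left(\left(4 + 0\right) \left(-4\right) + 80\right)^{2} = \left(4 \left(-4\right) + 80\right)^{2} = \left(-16 + 80\right)^{2} = 64^{2} = 4096$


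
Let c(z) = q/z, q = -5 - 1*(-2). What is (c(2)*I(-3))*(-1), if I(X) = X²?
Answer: 27/2 ≈ 13.500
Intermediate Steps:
q = -3 (q = -5 + 2 = -3)
c(z) = -3/z
(c(2)*I(-3))*(-1) = (-3/2*(-3)²)*(-1) = (-3*½*9)*(-1) = -3/2*9*(-1) = -27/2*(-1) = 27/2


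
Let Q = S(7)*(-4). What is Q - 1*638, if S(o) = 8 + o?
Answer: -698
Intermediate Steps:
Q = -60 (Q = (8 + 7)*(-4) = 15*(-4) = -60)
Q - 1*638 = -60 - 1*638 = -60 - 638 = -698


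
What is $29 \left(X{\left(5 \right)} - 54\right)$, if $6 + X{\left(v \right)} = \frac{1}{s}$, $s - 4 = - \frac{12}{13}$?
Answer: $- \frac{69223}{40} \approx -1730.6$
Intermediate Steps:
$s = \frac{40}{13}$ ($s = 4 - \frac{12}{13} = \frac{40}{13} \approx 3.0769$)
$X{\left(v \right)} = - \frac{227}{40}$ ($X{\left(v \right)} = -6 + \frac{1}{\frac{40}{13}} = -6 + \frac{13}{40} = - \frac{227}{40}$)
$29 \left(X{\left(5 \right)} - 54\right) = 29 \left(- \frac{227}{40} - 54\right) = 29 \left(- \frac{2387}{40}\right) = - \frac{69223}{40}$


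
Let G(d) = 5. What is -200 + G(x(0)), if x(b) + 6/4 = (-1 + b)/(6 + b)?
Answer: -195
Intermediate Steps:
x(b) = -3/2 + (-1 + b)/(6 + b)
-200 + G(x(0)) = -200 + 5 = -195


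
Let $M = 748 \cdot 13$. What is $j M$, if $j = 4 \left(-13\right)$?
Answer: $-505648$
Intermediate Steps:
$M = 9724$
$j = -52$
$j M = \left(-52\right) 9724 = -505648$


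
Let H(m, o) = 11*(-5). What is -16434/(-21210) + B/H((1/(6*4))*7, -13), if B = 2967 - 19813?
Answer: 11940251/38885 ≈ 307.07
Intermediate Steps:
B = -16846
H(m, o) = -55
-16434/(-21210) + B/H((1/(6*4))*7, -13) = -16434/(-21210) - 16846/(-55) = -16434*(-1/21210) - 16846*(-1/55) = 2739/3535 + 16846/55 = 11940251/38885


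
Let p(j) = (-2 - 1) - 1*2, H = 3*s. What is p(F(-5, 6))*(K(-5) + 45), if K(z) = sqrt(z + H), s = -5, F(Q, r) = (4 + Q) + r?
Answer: -225 - 10*I*sqrt(5) ≈ -225.0 - 22.361*I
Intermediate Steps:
F(Q, r) = 4 + Q + r
H = -15 (H = 3*(-5) = -15)
p(j) = -5 (p(j) = -3 - 2 = -5)
K(z) = sqrt(-15 + z) (K(z) = sqrt(z - 15) = sqrt(-15 + z))
p(F(-5, 6))*(K(-5) + 45) = -5*(sqrt(-15 - 5) + 45) = -5*(sqrt(-20) + 45) = -5*(2*I*sqrt(5) + 45) = -5*(45 + 2*I*sqrt(5)) = -225 - 10*I*sqrt(5)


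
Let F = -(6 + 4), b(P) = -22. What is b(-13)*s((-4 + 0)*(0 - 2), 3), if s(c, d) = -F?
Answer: -220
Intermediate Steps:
F = -10 (F = -1*10 = -10)
s(c, d) = 10 (s(c, d) = -1*(-10) = 10)
b(-13)*s((-4 + 0)*(0 - 2), 3) = -22*10 = -220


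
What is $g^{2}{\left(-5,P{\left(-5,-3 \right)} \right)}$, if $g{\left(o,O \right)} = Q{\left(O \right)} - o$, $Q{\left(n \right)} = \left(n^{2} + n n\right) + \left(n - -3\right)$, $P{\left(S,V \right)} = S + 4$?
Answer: $81$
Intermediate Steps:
$P{\left(S,V \right)} = 4 + S$
$Q{\left(n \right)} = 3 + n + 2 n^{2}$ ($Q{\left(n \right)} = \left(n^{2} + n^{2}\right) + \left(n + 3\right) = 2 n^{2} + \left(3 + n\right) = 3 + n + 2 n^{2}$)
$g{\left(o,O \right)} = 3 + O - o + 2 O^{2}$ ($g{\left(o,O \right)} = \left(3 + O + 2 O^{2}\right) - o = 3 + O - o + 2 O^{2}$)
$g^{2}{\left(-5,P{\left(-5,-3 \right)} \right)} = \left(3 + \left(4 - 5\right) - -5 + 2 \left(4 - 5\right)^{2}\right)^{2} = \left(3 - 1 + 5 + 2 \left(-1\right)^{2}\right)^{2} = \left(3 - 1 + 5 + 2 \cdot 1\right)^{2} = \left(3 - 1 + 5 + 2\right)^{2} = 9^{2} = 81$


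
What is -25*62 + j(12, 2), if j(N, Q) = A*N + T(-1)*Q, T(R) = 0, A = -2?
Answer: -1574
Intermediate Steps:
j(N, Q) = -2*N (j(N, Q) = -2*N + 0*Q = -2*N + 0 = -2*N)
-25*62 + j(12, 2) = -25*62 - 2*12 = -1550 - 24 = -1574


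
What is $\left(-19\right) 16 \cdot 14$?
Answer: $-4256$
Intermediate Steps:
$\left(-19\right) 16 \cdot 14 = \left(-304\right) 14 = -4256$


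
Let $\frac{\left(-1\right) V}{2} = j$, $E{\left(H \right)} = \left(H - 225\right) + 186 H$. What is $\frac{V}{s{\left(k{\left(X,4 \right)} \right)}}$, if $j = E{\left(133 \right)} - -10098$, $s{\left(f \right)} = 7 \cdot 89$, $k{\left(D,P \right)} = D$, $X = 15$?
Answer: $- \frac{69488}{623} \approx -111.54$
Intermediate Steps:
$s{\left(f \right)} = 623$
$E{\left(H \right)} = -225 + 187 H$ ($E{\left(H \right)} = \left(-225 + H\right) + 186 H = -225 + 187 H$)
$j = 34744$ ($j = \left(-225 + 187 \cdot 133\right) - -10098 = \left(-225 + 24871\right) + 10098 = 24646 + 10098 = 34744$)
$V = -69488$ ($V = \left(-2\right) 34744 = -69488$)
$\frac{V}{s{\left(k{\left(X,4 \right)} \right)}} = - \frac{69488}{623}$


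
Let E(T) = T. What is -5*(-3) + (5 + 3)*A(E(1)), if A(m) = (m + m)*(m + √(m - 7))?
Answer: 31 + 16*I*√6 ≈ 31.0 + 39.192*I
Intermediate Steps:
A(m) = 2*m*(m + √(-7 + m)) (A(m) = (2*m)*(m + √(-7 + m)) = 2*m*(m + √(-7 + m)))
-5*(-3) + (5 + 3)*A(E(1)) = -5*(-3) + (5 + 3)*(2*1*(1 + √(-7 + 1))) = 15 + 8*(2*1*(1 + √(-6))) = 15 + 8*(2*1*(1 + I*√6)) = 15 + 8*(2 + 2*I*√6) = 15 + (16 + 16*I*√6) = 31 + 16*I*√6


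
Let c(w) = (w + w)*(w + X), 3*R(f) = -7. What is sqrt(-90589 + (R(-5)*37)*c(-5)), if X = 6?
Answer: I*sqrt(807531)/3 ≈ 299.54*I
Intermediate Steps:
R(f) = -7/3 (R(f) = (1/3)*(-7) = -7/3)
c(w) = 2*w*(6 + w) (c(w) = (w + w)*(w + 6) = (2*w)*(6 + w) = 2*w*(6 + w))
sqrt(-90589 + (R(-5)*37)*c(-5)) = sqrt(-90589 + (-7/3*37)*(2*(-5)*(6 - 5))) = sqrt(-90589 - 518*(-5)/3) = sqrt(-90589 - 259/3*(-10)) = sqrt(-90589 + 2590/3) = sqrt(-269177/3) = I*sqrt(807531)/3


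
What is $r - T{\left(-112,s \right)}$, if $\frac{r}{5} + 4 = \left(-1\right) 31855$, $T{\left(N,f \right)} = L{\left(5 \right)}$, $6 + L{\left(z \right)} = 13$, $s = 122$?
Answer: $-159302$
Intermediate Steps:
$L{\left(z \right)} = 7$ ($L{\left(z \right)} = -6 + 13 = 7$)
$T{\left(N,f \right)} = 7$
$r = -159295$ ($r = -20 + 5 \left(\left(-1\right) 31855\right) = -20 + 5 \left(-31855\right) = -20 - 159275 = -159295$)
$r - T{\left(-112,s \right)} = -159295 - 7 = -159302$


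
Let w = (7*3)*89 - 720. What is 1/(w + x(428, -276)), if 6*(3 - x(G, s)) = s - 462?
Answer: 1/1275 ≈ 0.00078431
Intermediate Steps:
x(G, s) = 80 - s/6 (x(G, s) = 3 - (s - 462)/6 = 3 - (-462 + s)/6 = 3 + (77 - s/6) = 80 - s/6)
w = 1149 (w = 21*89 - 120*6 = 1869 - 720 = 1149)
1/(w + x(428, -276)) = 1/(1149 + (80 - ⅙*(-276))) = 1/(1149 + (80 + 46)) = 1/(1149 + 126) = 1/1275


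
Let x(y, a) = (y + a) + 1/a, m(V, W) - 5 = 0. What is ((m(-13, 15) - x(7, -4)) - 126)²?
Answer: 245025/16 ≈ 15314.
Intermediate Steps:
m(V, W) = 5 (m(V, W) = 5 + 0 = 5)
x(y, a) = a + y + 1/a (x(y, a) = (a + y) + 1/a = a + y + 1/a)
((m(-13, 15) - x(7, -4)) - 126)² = ((5 - (-4 + 7 + 1/(-4))) - 126)² = ((5 - (-4 + 7 - ¼)) - 126)² = ((5 - 1*11/4) - 126)² = ((5 - 11/4) - 126)² = (9/4 - 126)² = (-495/4)² = 245025/16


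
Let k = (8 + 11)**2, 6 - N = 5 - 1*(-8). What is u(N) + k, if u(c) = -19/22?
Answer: 7923/22 ≈ 360.14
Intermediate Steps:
N = -7 (N = 6 - (5 - 1*(-8)) = 6 - (5 + 8) = 6 - 1*13 = 6 - 13 = -7)
u(c) = -19/22 (u(c) = -19*1/22 = -19/22)
k = 361 (k = 19**2 = 361)
u(N) + k = -19/22 + 361 = 7923/22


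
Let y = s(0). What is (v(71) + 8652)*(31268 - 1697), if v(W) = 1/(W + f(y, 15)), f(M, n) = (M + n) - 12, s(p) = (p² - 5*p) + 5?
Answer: 20212044639/79 ≈ 2.5585e+8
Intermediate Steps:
s(p) = 5 + p² - 5*p
y = 5 (y = 5 + 0² - 5*0 = 5 + 0 + 0 = 5)
f(M, n) = -12 + M + n
v(W) = 1/(8 + W) (v(W) = 1/(W + (-12 + 5 + 15)) = 1/(W + 8) = 1/(8 + W))
(v(71) + 8652)*(31268 - 1697) = (1/(8 + 71) + 8652)*(31268 - 1697) = (1/79 + 8652)*29571 = (683509/79)*29571 = 20212044639/79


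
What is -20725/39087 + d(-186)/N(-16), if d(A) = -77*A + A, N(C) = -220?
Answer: -139273333/2149785 ≈ -64.785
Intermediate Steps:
d(A) = -76*A
-20725/39087 + d(-186)/N(-16) = -20725/39087 - 76*(-186)/(-220) = -20725*1/39087 + 14136*(-1/220) = -20725/39087 - 3534/55 = -139273333/2149785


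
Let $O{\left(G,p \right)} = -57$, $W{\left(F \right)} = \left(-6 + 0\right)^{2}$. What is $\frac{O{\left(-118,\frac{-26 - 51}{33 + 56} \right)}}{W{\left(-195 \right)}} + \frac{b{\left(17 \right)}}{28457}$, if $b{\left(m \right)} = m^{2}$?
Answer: $- \frac{537215}{341484} \approx -1.5732$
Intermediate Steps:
$W{\left(F \right)} = 36$ ($W{\left(F \right)} = \left(-6\right)^{2} = 36$)
$\frac{O{\left(-118,\frac{-26 - 51}{33 + 56} \right)}}{W{\left(-195 \right)}} + \frac{b{\left(17 \right)}}{28457} = - \frac{57}{36} + \frac{17^{2}}{28457} = \left(-57\right) \frac{1}{36} + 289 \cdot \frac{1}{28457} = - \frac{19}{12} + \frac{289}{28457} = - \frac{537215}{341484}$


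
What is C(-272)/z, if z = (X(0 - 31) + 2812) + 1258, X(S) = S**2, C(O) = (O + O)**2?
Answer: 295936/5031 ≈ 58.823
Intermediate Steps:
C(O) = 4*O**2 (C(O) = (2*O)**2 = 4*O**2)
z = 5031 (z = ((0 - 31)**2 + 2812) + 1258 = ((-31)**2 + 2812) + 1258 = (961 + 2812) + 1258 = 3773 + 1258 = 5031)
C(-272)/z = (4*(-272)**2)/5031 = (4*73984)*(1/5031) = 295936*(1/5031) = 295936/5031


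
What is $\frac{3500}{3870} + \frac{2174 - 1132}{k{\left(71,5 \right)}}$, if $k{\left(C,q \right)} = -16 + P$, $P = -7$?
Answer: $- \frac{395204}{8901} \approx -44.4$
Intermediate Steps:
$k{\left(C,q \right)} = -23$ ($k{\left(C,q \right)} = -16 - 7 = -23$)
$\frac{3500}{3870} + \frac{2174 - 1132}{k{\left(71,5 \right)}} = \frac{3500}{3870} + \frac{2174 - 1132}{-23} = 3500 \cdot \frac{1}{3870} + 1042 \left(- \frac{1}{23}\right) = \frac{350}{387} - \frac{1042}{23} = - \frac{395204}{8901}$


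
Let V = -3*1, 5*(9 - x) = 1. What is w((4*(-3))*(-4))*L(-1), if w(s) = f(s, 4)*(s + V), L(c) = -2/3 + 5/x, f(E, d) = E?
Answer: -2340/11 ≈ -212.73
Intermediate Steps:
x = 44/5 (x = 9 - 1/5*1 = 9 - 1/5 = 44/5 ≈ 8.8000)
V = -3
L(c) = -13/132 (L(c) = -2/3 + 5/(44/5) = -2*1/3 + 5*(5/44) = -2/3 + 25/44 = -13/132)
w(s) = s*(-3 + s) (w(s) = s*(s - 3) = s*(-3 + s))
w((4*(-3))*(-4))*L(-1) = (((4*(-3))*(-4))*(-3 + (4*(-3))*(-4)))*(-13/132) = ((-12*(-4))*(-3 - 12*(-4)))*(-13/132) = (48*(-3 + 48))*(-13/132) = (48*45)*(-13/132) = 2160*(-13/132) = -2340/11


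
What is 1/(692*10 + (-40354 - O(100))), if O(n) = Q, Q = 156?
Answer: -1/33590 ≈ -2.9771e-5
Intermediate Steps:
O(n) = 156
1/(692*10 + (-40354 - O(100))) = 1/(692*10 + (-40354 - 1*156)) = 1/(6920 + (-40354 - 156)) = 1/(6920 - 40510) = 1/(-33590) = -1/33590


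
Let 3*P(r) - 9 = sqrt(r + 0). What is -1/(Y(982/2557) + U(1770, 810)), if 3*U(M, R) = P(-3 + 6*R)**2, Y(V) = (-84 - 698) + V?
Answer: 158542379289/94352000838944 + 176532723*sqrt(4857)/94352000838944 ≈ 0.0018107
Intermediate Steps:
P(r) = 3 + sqrt(r)/3 (P(r) = 3 + sqrt(r + 0)/3 = 3 + sqrt(r)/3)
Y(V) = -782 + V
U(M, R) = (3 + sqrt(-3 + 6*R)/3)**2/3
-1/(Y(982/2557) + U(1770, 810)) = -1/((-782 + 982/2557) + (9 + sqrt(3)*sqrt(-1 + 2*810))**2/27) = -1/((-782 + 982*(1/2557)) + (9 + sqrt(3)*sqrt(-1 + 1620))**2/27) = -1/((-782 + 982/2557) + (9 + sqrt(3)*sqrt(1619))**2/27) = -1/(-1998592/2557 + (9 + sqrt(4857))**2/27)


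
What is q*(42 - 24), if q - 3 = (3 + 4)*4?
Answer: 558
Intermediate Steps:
q = 31 (q = 3 + (3 + 4)*4 = 3 + 7*4 = 3 + 28 = 31)
q*(42 - 24) = 31*(42 - 24) = 31*18 = 558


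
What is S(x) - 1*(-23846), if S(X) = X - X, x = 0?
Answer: 23846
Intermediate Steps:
S(X) = 0
S(x) - 1*(-23846) = 0 - 1*(-23846) = 0 + 23846 = 23846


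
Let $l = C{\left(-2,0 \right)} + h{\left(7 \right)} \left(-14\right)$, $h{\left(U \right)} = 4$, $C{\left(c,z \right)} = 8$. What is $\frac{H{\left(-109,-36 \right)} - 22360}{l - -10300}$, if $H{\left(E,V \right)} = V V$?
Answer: $- \frac{5266}{2563} \approx -2.0546$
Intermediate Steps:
$H{\left(E,V \right)} = V^{2}$
$l = -48$ ($l = 8 + 4 \left(-14\right) = 8 - 56 = -48$)
$\frac{H{\left(-109,-36 \right)} - 22360}{l - -10300} = \frac{\left(-36\right)^{2} - 22360}{-48 - -10300} = \frac{1296 - 22360}{-48 + 10300} = - \frac{21064}{10252} = \left(-21064\right) \frac{1}{10252} = - \frac{5266}{2563}$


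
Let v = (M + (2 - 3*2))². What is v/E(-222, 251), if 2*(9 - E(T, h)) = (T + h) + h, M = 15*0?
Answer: -16/131 ≈ -0.12214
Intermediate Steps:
M = 0
E(T, h) = 9 - h - T/2 (E(T, h) = 9 - ((T + h) + h)/2 = 9 - (T + 2*h)/2 = 9 + (-h - T/2) = 9 - h - T/2)
v = 16 (v = (0 + (2 - 3*2))² = (0 + (2 - 6))² = (0 - 4)² = (-4)² = 16)
v/E(-222, 251) = 16/(9 - 1*251 - ½*(-222)) = 16/(9 - 251 + 111) = 16/(-131) = 16*(-1/131) = -16/131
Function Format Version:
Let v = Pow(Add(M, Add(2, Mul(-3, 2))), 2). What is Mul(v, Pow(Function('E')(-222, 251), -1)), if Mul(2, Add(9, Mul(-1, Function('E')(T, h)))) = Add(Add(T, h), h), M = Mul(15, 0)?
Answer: Rational(-16, 131) ≈ -0.12214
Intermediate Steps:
M = 0
Function('E')(T, h) = Add(9, Mul(-1, h), Mul(Rational(-1, 2), T)) (Function('E')(T, h) = Add(9, Mul(Rational(-1, 2), Add(Add(T, h), h))) = Add(9, Mul(Rational(-1, 2), Add(T, Mul(2, h)))) = Add(9, Add(Mul(-1, h), Mul(Rational(-1, 2), T))) = Add(9, Mul(-1, h), Mul(Rational(-1, 2), T)))
v = 16 (v = Pow(Add(0, Add(2, Mul(-3, 2))), 2) = Pow(Add(0, Add(2, -6)), 2) = Pow(Add(0, -4), 2) = Pow(-4, 2) = 16)
Mul(v, Pow(Function('E')(-222, 251), -1)) = Mul(16, Pow(Add(9, Mul(-1, 251), Mul(Rational(-1, 2), -222)), -1)) = Mul(16, Pow(Add(9, -251, 111), -1)) = Mul(16, Pow(-131, -1)) = Mul(16, Rational(-1, 131)) = Rational(-16, 131)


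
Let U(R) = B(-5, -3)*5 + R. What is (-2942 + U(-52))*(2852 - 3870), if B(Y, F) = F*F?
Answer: 3002082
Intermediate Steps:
B(Y, F) = F²
U(R) = 45 + R (U(R) = (-3)²*5 + R = 9*5 + R = 45 + R)
(-2942 + U(-52))*(2852 - 3870) = (-2942 + (45 - 52))*(2852 - 3870) = (-2942 - 7)*(-1018) = -2949*(-1018) = 3002082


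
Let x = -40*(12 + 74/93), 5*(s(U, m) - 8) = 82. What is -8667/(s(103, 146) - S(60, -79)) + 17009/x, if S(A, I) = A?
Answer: 890589507/4236400 ≈ 210.22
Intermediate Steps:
s(U, m) = 122/5 (s(U, m) = 8 + (⅕)*82 = 8 + 82/5 = 122/5)
x = -47600/93 (x = -40*(12 + 74*(1/93)) = -40*(12 + 74/93) = -40*1190/93 = -47600/93 ≈ -511.83)
-8667/(s(103, 146) - S(60, -79)) + 17009/x = -8667/(122/5 - 1*60) + 17009/(-47600/93) = -8667/(122/5 - 60) + 17009*(-93/47600) = -8667/(-178/5) - 1581837/47600 = -8667*(-5/178) - 1581837/47600 = 43335/178 - 1581837/47600 = 890589507/4236400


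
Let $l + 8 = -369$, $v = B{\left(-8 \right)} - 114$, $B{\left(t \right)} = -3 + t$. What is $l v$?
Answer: $47125$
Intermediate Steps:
$v = -125$ ($v = \left(-3 - 8\right) - 114 = -11 - 114 = -125$)
$l = -377$ ($l = -8 - 369 = -377$)
$l v = \left(-377\right) \left(-125\right) = 47125$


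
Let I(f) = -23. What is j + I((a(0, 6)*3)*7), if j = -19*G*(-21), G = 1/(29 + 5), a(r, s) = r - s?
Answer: -383/34 ≈ -11.265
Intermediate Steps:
G = 1/34 ≈ 0.029412
j = 399/34 (j = -19*1/34*(-21) = -19/34*(-21) = 399/34 ≈ 11.735)
j + I((a(0, 6)*3)*7) = 399/34 - 23 = -383/34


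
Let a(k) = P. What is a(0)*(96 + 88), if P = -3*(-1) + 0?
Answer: 552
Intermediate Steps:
P = 3 (P = 3 + 0 = 3)
a(k) = 3
a(0)*(96 + 88) = 3*(96 + 88) = 3*184 = 552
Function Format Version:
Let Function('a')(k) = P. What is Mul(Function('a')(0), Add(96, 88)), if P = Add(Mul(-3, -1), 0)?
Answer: 552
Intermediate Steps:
P = 3 (P = Add(3, 0) = 3)
Function('a')(k) = 3
Mul(Function('a')(0), Add(96, 88)) = Mul(3, Add(96, 88)) = Mul(3, 184) = 552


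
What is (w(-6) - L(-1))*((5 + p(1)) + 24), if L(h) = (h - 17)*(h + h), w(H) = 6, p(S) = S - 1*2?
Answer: -840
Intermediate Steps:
p(S) = -2 + S (p(S) = S - 2 = -2 + S)
L(h) = 2*h*(-17 + h) (L(h) = (-17 + h)*(2*h) = 2*h*(-17 + h))
(w(-6) - L(-1))*((5 + p(1)) + 24) = (6 - 2*(-1)*(-17 - 1))*((5 + (-2 + 1)) + 24) = (6 - 2*(-1)*(-18))*((5 - 1) + 24) = (6 - 1*36)*(4 + 24) = (6 - 36)*28 = -30*28 = -840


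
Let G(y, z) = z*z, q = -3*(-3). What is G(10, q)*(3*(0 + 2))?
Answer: 486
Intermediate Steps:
q = 9
G(y, z) = z**2
G(10, q)*(3*(0 + 2)) = 9**2*(3*(0 + 2)) = 81*(3*2) = 81*6 = 486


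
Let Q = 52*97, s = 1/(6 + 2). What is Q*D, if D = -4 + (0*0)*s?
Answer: -20176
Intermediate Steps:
s = 1/8 ≈ 0.12500
D = -4 (D = -4 + (0*0)*(1/8) = -4 + 0*(1/8) = -4 + 0 = -4)
Q = 5044
Q*D = 5044*(-4) = -20176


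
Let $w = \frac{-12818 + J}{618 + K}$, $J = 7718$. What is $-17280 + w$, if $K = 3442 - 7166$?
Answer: $- \frac{26833290}{1553} \approx -17278.0$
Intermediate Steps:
$K = -3724$
$w = \frac{2550}{1553}$ ($w = \frac{-12818 + 7718}{618 - 3724} = - \frac{5100}{-3106} = \left(-5100\right) \left(- \frac{1}{3106}\right) = \frac{2550}{1553} \approx 1.642$)
$-17280 + w = -17280 + \frac{2550}{1553} = - \frac{26833290}{1553}$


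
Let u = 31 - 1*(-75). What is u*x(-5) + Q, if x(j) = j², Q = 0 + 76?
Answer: 2726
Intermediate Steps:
Q = 76
u = 106 (u = 31 + 75 = 106)
u*x(-5) + Q = 106*(-5)² + 76 = 106*25 + 76 = 2650 + 76 = 2726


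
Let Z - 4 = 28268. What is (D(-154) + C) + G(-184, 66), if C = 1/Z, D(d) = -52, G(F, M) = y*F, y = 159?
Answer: -828595775/28272 ≈ -29308.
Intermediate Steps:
G(F, M) = 159*F
Z = 28272 (Z = 4 + 28268 = 28272)
C = 1/28272 ≈ 3.5371e-5
(D(-154) + C) + G(-184, 66) = (-52 + 1/28272) + 159*(-184) = -1470143/28272 - 29256 = -828595775/28272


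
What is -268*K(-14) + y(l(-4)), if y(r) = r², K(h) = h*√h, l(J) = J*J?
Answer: 256 + 3752*I*√14 ≈ 256.0 + 14039.0*I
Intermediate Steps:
l(J) = J²
K(h) = h^(3/2)
-268*K(-14) + y(l(-4)) = -(-3752)*I*√14 + ((-4)²)² = -(-3752)*I*√14 + 16² = 3752*I*√14 + 256 = 256 + 3752*I*√14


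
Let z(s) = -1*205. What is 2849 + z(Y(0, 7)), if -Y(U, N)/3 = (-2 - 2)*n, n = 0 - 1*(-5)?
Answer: 2644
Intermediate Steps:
n = 5 (n = 0 + 5 = 5)
Y(U, N) = 60 (Y(U, N) = -3*(-2 - 2)*5 = -(-12)*5 = -3*(-20) = 60)
z(s) = -205
2849 + z(Y(0, 7)) = 2849 - 205 = 2644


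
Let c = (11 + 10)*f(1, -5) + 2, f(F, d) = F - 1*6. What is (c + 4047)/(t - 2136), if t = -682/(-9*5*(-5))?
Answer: -443700/240641 ≈ -1.8438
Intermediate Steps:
f(F, d) = -6 + F (f(F, d) = F - 6 = -6 + F)
t = -682/225 (t = -682/((-45*(-5))) = -682/225 ≈ -3.0311)
c = -103 (c = (11 + 10)*(-6 + 1) + 2 = 21*(-5) + 2 = -105 + 2 = -103)
(c + 4047)/(t - 2136) = (-103 + 4047)/(-682/225 - 2136) = 3944/(-481282/225) = 3944*(-225/481282) = -443700/240641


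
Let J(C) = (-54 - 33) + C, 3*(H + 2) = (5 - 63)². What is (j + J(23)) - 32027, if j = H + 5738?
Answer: -75701/3 ≈ -25234.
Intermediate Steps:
H = 3358/3 (H = -2 + (5 - 63)²/3 = -2 + (⅓)*(-58)² = -2 + (⅓)*3364 = -2 + 3364/3 = 3358/3 ≈ 1119.3)
j = 20572/3 (j = 3358/3 + 5738 = 20572/3 ≈ 6857.3)
J(C) = -87 + C
(j + J(23)) - 32027 = (20572/3 + (-87 + 23)) - 32027 = (20572/3 - 64) - 32027 = 20380/3 - 32027 = -75701/3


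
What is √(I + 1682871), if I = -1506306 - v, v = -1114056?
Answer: √1290621 ≈ 1136.1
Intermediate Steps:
I = -392250 (I = -1506306 - 1*(-1114056) = -1506306 + 1114056 = -392250)
√(I + 1682871) = √(-392250 + 1682871) = √1290621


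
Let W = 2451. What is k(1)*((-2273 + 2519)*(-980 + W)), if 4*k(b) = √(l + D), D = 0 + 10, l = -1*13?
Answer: 180933*I*√3/2 ≈ 1.5669e+5*I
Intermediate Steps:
l = -13
D = 10
k(b) = I*√3/4 (k(b) = √(-13 + 10)/4 = √(-3)/4 = (I*√3)/4 = I*√3/4)
k(1)*((-2273 + 2519)*(-980 + W)) = (I*√3/4)*((-2273 + 2519)*(-980 + 2451)) = (I*√3/4)*(246*1471) = (I*√3/4)*361866 = 180933*I*√3/2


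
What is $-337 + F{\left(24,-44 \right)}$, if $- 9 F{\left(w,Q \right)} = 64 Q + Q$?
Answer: $- \frac{173}{9} \approx -19.222$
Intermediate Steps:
$F{\left(w,Q \right)} = - \frac{65 Q}{9}$ ($F{\left(w,Q \right)} = - \frac{64 Q + Q}{9} = - \frac{65 Q}{9}$)
$-337 + F{\left(24,-44 \right)} = -337 - - \frac{2860}{9} = -337 + \frac{2860}{9} = - \frac{173}{9}$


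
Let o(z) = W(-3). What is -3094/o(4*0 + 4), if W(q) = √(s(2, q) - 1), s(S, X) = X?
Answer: 1547*I ≈ 1547.0*I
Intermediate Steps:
W(q) = √(-1 + q) (W(q) = √(q - 1) = √(-1 + q))
o(z) = 2*I (o(z) = √(-1 - 3) = √(-4) = 2*I)
-3094/o(4*0 + 4) = -3094*(-I/2) = -(-1547)*I = 1547*I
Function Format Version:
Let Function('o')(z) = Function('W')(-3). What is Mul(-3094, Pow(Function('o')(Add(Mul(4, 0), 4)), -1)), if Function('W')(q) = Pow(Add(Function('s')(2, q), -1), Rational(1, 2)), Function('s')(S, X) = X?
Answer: Mul(1547, I) ≈ Mul(1547.0, I)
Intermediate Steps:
Function('W')(q) = Pow(Add(-1, q), Rational(1, 2)) (Function('W')(q) = Pow(Add(q, -1), Rational(1, 2)) = Pow(Add(-1, q), Rational(1, 2)))
Function('o')(z) = Mul(2, I) (Function('o')(z) = Pow(Add(-1, -3), Rational(1, 2)) = Pow(-4, Rational(1, 2)) = Mul(2, I))
Mul(-3094, Pow(Function('o')(Add(Mul(4, 0), 4)), -1)) = Mul(-3094, Pow(Mul(2, I), -1)) = Mul(-3094, Mul(Rational(-1, 2), I)) = Mul(1547, I)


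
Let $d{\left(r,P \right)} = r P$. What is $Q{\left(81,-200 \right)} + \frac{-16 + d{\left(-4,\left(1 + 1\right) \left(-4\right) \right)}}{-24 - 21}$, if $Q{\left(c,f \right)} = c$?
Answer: $\frac{3629}{45} \approx 80.644$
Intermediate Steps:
$d{\left(r,P \right)} = P r$
$Q{\left(81,-200 \right)} + \frac{-16 + d{\left(-4,\left(1 + 1\right) \left(-4\right) \right)}}{-24 - 21} = 81 + \frac{-16 + \left(1 + 1\right) \left(-4\right) \left(-4\right)}{-24 - 21} = 81 + \frac{-16 + 2 \left(-4\right) \left(-4\right)}{-45} = 81 + \left(-16 - -32\right) \left(- \frac{1}{45}\right) = 81 + \left(-16 + 32\right) \left(- \frac{1}{45}\right) = 81 + 16 \left(- \frac{1}{45}\right) = 81 - \frac{16}{45} = \frac{3629}{45}$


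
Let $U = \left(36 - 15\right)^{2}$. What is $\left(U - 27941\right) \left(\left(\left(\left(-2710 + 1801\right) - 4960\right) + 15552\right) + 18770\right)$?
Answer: $-782457500$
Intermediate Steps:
$U = 441$ ($U = 21^{2} = 441$)
$\left(U - 27941\right) \left(\left(\left(\left(-2710 + 1801\right) - 4960\right) + 15552\right) + 18770\right) = \left(441 - 27941\right) \left(\left(\left(\left(-2710 + 1801\right) - 4960\right) + 15552\right) + 18770\right) = - 27500 \left(\left(\left(-909 - 4960\right) + 15552\right) + 18770\right) = - 27500 \left(\left(-5869 + 15552\right) + 18770\right) = - 27500 \left(9683 + 18770\right) = \left(-27500\right) 28453 = -782457500$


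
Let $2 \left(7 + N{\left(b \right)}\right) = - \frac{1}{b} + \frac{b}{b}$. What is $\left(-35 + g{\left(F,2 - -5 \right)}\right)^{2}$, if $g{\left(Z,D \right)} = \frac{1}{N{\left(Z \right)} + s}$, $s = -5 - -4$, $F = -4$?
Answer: $\frac{4297329}{3481} \approx 1234.5$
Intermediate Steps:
$N{\left(b \right)} = - \frac{13}{2} - \frac{1}{2 b}$ ($N{\left(b \right)} = -7 + \frac{- \frac{1}{b} + \frac{b}{b}}{2} = -7 + \frac{- \frac{1}{b} + 1}{2} = -7 + \frac{1 - \frac{1}{b}}{2} = -7 + \left(\frac{1}{2} - \frac{1}{2 b}\right) = - \frac{13}{2} - \frac{1}{2 b}$)
$s = -1$ ($s = -5 + 4 = -1$)
$g{\left(Z,D \right)} = \frac{1}{-1 + \frac{-1 - 13 Z}{2 Z}}$ ($g{\left(Z,D \right)} = \frac{1}{\frac{-1 - 13 Z}{2 Z} - 1} = \frac{1}{-1 + \frac{-1 - 13 Z}{2 Z}}$)
$\left(-35 + g{\left(F,2 - -5 \right)}\right)^{2} = \left(-35 - - \frac{8}{1 + 15 \left(-4\right)}\right)^{2} = \left(-35 - - \frac{8}{1 - 60}\right)^{2} = \left(-35 - - \frac{8}{-59}\right)^{2} = \left(-35 - \left(-8\right) \left(- \frac{1}{59}\right)\right)^{2} = \left(-35 - \frac{8}{59}\right)^{2} = \left(- \frac{2073}{59}\right)^{2} = \frac{4297329}{3481}$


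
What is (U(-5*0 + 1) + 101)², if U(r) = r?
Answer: 10404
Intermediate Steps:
(U(-5*0 + 1) + 101)² = ((-5*0 + 1) + 101)² = ((0 + 1) + 101)² = (1 + 101)² = 102² = 10404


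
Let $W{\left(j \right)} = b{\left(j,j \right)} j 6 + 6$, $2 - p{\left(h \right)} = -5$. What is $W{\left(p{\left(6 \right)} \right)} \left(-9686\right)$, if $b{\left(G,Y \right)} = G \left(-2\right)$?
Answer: $5637252$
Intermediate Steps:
$b{\left(G,Y \right)} = - 2 G$
$p{\left(h \right)} = 7$ ($p{\left(h \right)} = 2 - -5 = 2 + 5 = 7$)
$W{\left(j \right)} = 6 - 12 j^{2}$ ($W{\left(j \right)} = - 2 j j 6 + 6 = - 2 j 6 j + 6 = - 12 j^{2} + 6 = 6 - 12 j^{2}$)
$W{\left(p{\left(6 \right)} \right)} \left(-9686\right) = \left(6 - 12 \cdot 7^{2}\right) \left(-9686\right) = \left(6 - 588\right) \left(-9686\right) = \left(-582\right) \left(-9686\right) = 5637252$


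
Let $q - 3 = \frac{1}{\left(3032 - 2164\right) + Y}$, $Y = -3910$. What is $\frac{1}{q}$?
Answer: $\frac{3042}{9125} \approx 0.33337$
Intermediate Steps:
$q = \frac{9125}{3042}$ ($q = 3 + \frac{1}{\left(3032 - 2164\right) - 3910} = 3 + \frac{1}{868 - 3910} = 3 + \frac{1}{-3042} = 3 - \frac{1}{3042} = \frac{9125}{3042} \approx 2.9997$)
$\frac{1}{q} = \frac{1}{\frac{9125}{3042}} = \frac{3042}{9125}$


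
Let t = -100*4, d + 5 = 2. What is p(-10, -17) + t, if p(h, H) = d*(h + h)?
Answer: -340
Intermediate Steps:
d = -3 (d = -5 + 2 = -3)
p(h, H) = -6*h (p(h, H) = -3*(h + h) = -6*h)
t = -400
p(-10, -17) + t = -6*(-10) - 400 = 60 - 400 = -340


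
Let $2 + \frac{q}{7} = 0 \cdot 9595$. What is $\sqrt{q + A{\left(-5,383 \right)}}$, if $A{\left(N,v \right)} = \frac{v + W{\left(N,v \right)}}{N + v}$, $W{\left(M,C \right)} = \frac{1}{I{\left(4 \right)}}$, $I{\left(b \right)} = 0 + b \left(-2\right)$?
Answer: $\frac{i \sqrt{91637}}{84} \approx 3.6038 i$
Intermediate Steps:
$q = -14$ ($q = -14 + 7 \cdot 0 \cdot 9595 = -14 + 7 \cdot 0 = -14 + 0 = -14$)
$I{\left(b \right)} = - 2 b$ ($I{\left(b \right)} = 0 - 2 b = - 2 b$)
$W{\left(M,C \right)} = - \frac{1}{8}$ ($W{\left(M,C \right)} = \frac{1}{\left(-2\right) 4} = \frac{1}{-8} = - \frac{1}{8}$)
$A{\left(N,v \right)} = \frac{- \frac{1}{8} + v}{N + v}$ ($A{\left(N,v \right)} = \frac{v - \frac{1}{8}}{N + v} = \frac{- \frac{1}{8} + v}{N + v}$)
$\sqrt{q + A{\left(-5,383 \right)}} = \sqrt{-14 + \frac{- \frac{1}{8} + 383}{-5 + 383}} = \sqrt{-14 + \frac{1}{378} \cdot \frac{3063}{8}} = \sqrt{-14 + \frac{1021}{1008}} = \sqrt{- \frac{13091}{1008}} = \frac{i \sqrt{91637}}{84}$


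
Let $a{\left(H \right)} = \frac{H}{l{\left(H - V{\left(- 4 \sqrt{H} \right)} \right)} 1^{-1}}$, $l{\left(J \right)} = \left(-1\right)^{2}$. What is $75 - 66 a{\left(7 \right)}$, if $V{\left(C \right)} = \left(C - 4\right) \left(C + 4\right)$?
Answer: $-387$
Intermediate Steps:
$V{\left(C \right)} = \left(-4 + C\right) \left(4 + C\right)$ ($V{\left(C \right)} = \left(C - 4\right) \left(4 + C\right) = \left(-4 + C\right) \left(4 + C\right)$)
$l{\left(J \right)} = 1$
$a{\left(H \right)} = H$ ($a{\left(H \right)} = \frac{H}{1 \cdot 1^{-1}} = \frac{H}{1 \cdot 1} = \frac{H}{1} = H 1 = H$)
$75 - 66 a{\left(7 \right)} = 75 - 462 = -387$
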